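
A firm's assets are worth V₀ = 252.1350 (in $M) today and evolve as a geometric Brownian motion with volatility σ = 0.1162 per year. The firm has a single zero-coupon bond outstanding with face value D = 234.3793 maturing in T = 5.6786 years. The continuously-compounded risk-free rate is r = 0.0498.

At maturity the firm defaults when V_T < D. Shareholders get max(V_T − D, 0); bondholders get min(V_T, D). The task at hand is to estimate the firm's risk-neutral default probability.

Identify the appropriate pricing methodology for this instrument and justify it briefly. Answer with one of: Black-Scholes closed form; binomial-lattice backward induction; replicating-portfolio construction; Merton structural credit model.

framework: Merton structural credit model

Key observation: a levered firm with one bullet debt due at 5.6786 years is the canonical structural-credit setup: equity is a call on the firm's assets struck at the face value.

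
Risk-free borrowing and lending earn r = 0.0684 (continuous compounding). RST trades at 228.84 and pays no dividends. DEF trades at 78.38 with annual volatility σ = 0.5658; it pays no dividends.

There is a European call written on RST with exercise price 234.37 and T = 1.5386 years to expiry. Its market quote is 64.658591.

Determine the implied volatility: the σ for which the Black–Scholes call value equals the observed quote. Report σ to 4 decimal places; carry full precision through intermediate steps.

sigma = 0.5168

At σ = 0.5168 the Black–Scholes value reproduces the quote:
σ√T = 0.5168·√1.5386 = 0.641040
d₁ = (ln(S/K) + (r+σ²/2)T) / (σ√T) = (ln(228.84/234.37) + (0.0684+0.5168²/2)·1.5386) / 0.641040 = (-0.023878 + 0.310707) / 0.641040 = 0.447442
d₂ = d₁ − σ√T = 0.447442 − 0.641040 = -0.193598
e^{−rT} = 0.900108
N(d₁) = 0.672722,  N(d₂) = 0.423245
V = S·N(d₁) − K·e^{−rT}·N(d₂) = 153.945738 − 89.287147 = 64.658591 (the observed quote) — the price is monotone increasing in volatility, hence this σ is the only solution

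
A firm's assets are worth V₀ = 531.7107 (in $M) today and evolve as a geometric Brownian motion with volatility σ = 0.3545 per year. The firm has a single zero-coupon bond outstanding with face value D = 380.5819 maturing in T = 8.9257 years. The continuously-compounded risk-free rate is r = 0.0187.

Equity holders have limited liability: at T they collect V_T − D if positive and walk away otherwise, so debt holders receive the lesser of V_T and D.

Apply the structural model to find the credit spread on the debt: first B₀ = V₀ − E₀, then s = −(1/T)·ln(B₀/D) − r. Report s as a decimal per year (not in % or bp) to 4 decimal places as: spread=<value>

With assets at 531.7107 and a single debt payment of 380.5819 at 8.9257 years:
d₁ = [ln(V₀/D) + (r + σ²/2)T] / (σ√T)
   = [ln(531.7107/380.5819) + (0.0187 + 0.5·0.3545²)·8.9257] / (0.3545·√8.9257)
   = [0.334398 + 0.727758] / 1.059101 = 1.002885
d₂ = d₁ − σ√T = 1.002885 − 1.059101 = -0.056216
N(d₁) = 0.842042,  N(d₂) = 0.477585,  e^(−rT) = 0.846275
E₀ = V₀·N(d₁) − D·e^(−rT)·N(d₂)
   = 531.7107·0.842042 − 380.5819·0.846275·0.477585 = 293.903523
B₀ = V₀ − E₀ = 531.7107 − 293.903523 = 237.807177
spread = −(1/T)·ln(B₀/D) − r = −(1/8.9257)·ln(237.807177/380.5819) − 0.0187 = 0.03398396

spread=0.0340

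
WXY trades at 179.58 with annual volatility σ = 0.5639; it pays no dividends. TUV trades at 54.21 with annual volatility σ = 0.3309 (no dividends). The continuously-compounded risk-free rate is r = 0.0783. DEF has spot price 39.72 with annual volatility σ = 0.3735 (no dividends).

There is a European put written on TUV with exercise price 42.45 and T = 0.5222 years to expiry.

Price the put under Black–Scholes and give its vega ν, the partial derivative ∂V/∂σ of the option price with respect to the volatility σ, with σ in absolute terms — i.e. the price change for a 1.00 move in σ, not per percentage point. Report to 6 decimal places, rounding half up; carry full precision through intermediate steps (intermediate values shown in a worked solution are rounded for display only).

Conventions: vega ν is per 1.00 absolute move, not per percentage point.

σ√T = 0.3309·√0.5222 = 0.239120
d₁ = (ln(S/K) + (r+σ²/2)T) / (σ√T) = (ln(54.21/42.45) + (0.0783+0.3309²/2)·0.5222) / 0.239120 = (0.244538 + 0.069477) / 0.239120 = 1.313217
d₂ = d₁ − σ√T = 1.313217 − 0.239120 = 1.074097
e^{−rT} = 0.959936
N(−d₁) = 0.094555,  N(−d₂) = 0.141390
Put price V = K·e^{−rT}·N(−d₂) − S·N(−d₁) = 5.761528 − 5.125826 = 0.635702
φ(d₁) = (1/√(2π))·e^{−d₁²/2} = 0.168435
ν = S·φ(d₁)·√T = 6.598258

price = 0.635702
ν = 6.598258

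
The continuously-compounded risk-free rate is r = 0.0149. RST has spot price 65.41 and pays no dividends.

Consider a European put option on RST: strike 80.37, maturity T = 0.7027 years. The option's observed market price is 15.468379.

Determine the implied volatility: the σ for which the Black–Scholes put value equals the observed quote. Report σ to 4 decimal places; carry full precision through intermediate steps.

At σ = 0.2449 the Black–Scholes value reproduces the quote:
σ√T = 0.2449·√0.7027 = 0.205293
d₁ = (ln(S/K) + (r+σ²/2)T) / (σ√T) = (ln(65.41/80.37) + (0.0149+0.2449²/2)·0.7027) / 0.205293 = (-0.205966 + 0.031543) / 0.205293 = -0.849630
d₂ = d₁ − σ√T = -0.849630 − 0.205293 = -1.054923
e^{−rT} = 0.989584
N(−d₁) = 0.802235,  N(−d₂) = 0.854270
V = K·e^{−rT}·N(−d₂) − S·N(−d₁) = 67.942551 − 52.474171 = 15.468379 (the quoted price), and the Black–Scholes price is strictly increasing in σ, so σ is unique

sigma = 0.2449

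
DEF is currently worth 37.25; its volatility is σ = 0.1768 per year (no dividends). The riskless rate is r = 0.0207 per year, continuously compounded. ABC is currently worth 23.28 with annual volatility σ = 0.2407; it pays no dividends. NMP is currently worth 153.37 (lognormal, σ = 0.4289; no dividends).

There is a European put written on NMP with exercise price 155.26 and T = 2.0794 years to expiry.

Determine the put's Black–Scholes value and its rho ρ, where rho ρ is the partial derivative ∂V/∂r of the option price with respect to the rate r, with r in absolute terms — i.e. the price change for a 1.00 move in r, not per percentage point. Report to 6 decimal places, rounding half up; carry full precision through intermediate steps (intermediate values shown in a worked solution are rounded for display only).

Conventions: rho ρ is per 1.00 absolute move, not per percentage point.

σ√T = 0.4289·√2.0794 = 0.618479
d₁ = (ln(S/K) + (r+σ²/2)T) / (σ√T) = (ln(153.37/155.26) + (0.0207+0.4289²/2)·2.0794) / 0.618479 = (-0.012248 + 0.234302) / 0.618479 = 0.359032
d₂ = d₁ − σ√T = 0.359032 − 0.618479 = -0.259447
e^{−rT} = 0.957870
N(−d₁) = 0.359785,  N(−d₂) = 0.602355
Put price V = K·e^{−rT}·N(−d₂) − S·N(−d₁) = 89.581503 − 55.180297 = 34.401205
ρ = −K·T·e^{−rT}·N(−d₂) = -186.275776

price = 34.401205
ρ = -186.275776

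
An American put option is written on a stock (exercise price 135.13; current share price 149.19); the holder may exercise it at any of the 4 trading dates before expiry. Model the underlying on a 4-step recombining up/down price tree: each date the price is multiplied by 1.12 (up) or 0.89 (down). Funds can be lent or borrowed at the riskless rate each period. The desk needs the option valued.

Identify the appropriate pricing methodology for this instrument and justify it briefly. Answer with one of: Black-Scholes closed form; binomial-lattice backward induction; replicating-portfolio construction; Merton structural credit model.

framework: binomial-lattice backward induction

Key observation: the defining feature is the embedded early-exercise option across 4 discrete dates on the spot-149.19 tree; pricing the strike-135.13 put means working backward with an exercise test at every node.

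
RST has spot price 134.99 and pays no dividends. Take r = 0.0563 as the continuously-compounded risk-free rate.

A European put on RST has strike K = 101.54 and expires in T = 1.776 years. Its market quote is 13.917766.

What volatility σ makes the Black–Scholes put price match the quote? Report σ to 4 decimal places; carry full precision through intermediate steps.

sigma = 0.5275

At σ = 0.5275 the Black–Scholes value reproduces the quote:
σ√T = 0.5275·√1.776 = 0.702982
d₁ = (ln(S/K) + (r+σ²/2)T) / (σ√T) = (ln(134.99/101.54) + (0.0563+0.5275²/2)·1.776) / 0.702982 = (0.284748 + 0.347080) / 0.702982 = 0.898783
d₂ = d₁ − σ√T = 0.898783 − 0.702982 = 0.195802
e^{−rT} = 0.904848
N(−d₁) = 0.184384,  N(−d₂) = 0.422383
V = K·e^{−rT}·N(−d₂) − S·N(−d₁) = 38.807762 − 24.889996 = 13.917766 (the quoted price), and the Black–Scholes price is strictly increasing in σ, so σ is unique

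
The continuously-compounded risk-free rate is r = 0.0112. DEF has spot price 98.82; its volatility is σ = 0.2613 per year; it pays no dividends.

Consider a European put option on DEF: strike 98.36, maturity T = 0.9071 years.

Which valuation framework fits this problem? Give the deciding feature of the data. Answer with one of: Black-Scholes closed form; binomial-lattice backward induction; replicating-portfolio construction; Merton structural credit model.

Key observation: the instrument is a plain European put (strike 98.36) on a lognormal asset; the exact continuous-time formula applies directly.

framework: Black-Scholes closed form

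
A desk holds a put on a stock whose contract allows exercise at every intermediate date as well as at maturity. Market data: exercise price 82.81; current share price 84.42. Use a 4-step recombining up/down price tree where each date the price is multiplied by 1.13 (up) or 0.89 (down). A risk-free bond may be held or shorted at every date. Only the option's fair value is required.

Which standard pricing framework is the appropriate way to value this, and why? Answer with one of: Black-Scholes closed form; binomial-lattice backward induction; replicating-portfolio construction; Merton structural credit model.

framework: binomial-lattice backward induction

Key observation: early exercise of the strike-82.81 put must be checked at each of the 4 dates (spot 84.42), which forces a node-by-node comparison of intrinsic and continuation value backward from expiry.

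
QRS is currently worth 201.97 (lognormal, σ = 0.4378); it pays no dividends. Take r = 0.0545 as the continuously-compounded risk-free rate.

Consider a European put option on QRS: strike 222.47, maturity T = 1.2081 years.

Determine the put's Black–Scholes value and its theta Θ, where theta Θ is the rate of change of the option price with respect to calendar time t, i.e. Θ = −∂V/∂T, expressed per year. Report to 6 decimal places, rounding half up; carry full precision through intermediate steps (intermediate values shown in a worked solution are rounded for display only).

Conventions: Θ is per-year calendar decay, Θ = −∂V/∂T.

price = 42.243405
Θ = -8.764047

σ√T = 0.4378·√1.2081 = 0.481202
d₁ = (ln(S/K) + (r+σ²/2)T) / (σ√T) = (ln(201.97/222.47) + (0.0545+0.4378²/2)·1.2081) / 0.481202 = (-0.096673 + 0.181619) / 0.481202 = 0.176529
d₂ = d₁ − σ√T = 0.176529 − 0.481202 = -0.304673
e^{−rT} = 0.936279
N(−d₁) = 0.429939,  N(−d₂) = 0.619692
Put price V = K·e^{−rT}·N(−d₂) − S·N(−d₁) = 129.078245 − 86.834840 = 42.243405
φ(d₁) = (1/√(2π))·e^{−d₁²/2} = 0.392774
Θ = −S·φ(d₁)·σ/(2√T) + r·K·e^{−rT}·N(−d₂) = −15.798812 + 7.034764 = -8.764047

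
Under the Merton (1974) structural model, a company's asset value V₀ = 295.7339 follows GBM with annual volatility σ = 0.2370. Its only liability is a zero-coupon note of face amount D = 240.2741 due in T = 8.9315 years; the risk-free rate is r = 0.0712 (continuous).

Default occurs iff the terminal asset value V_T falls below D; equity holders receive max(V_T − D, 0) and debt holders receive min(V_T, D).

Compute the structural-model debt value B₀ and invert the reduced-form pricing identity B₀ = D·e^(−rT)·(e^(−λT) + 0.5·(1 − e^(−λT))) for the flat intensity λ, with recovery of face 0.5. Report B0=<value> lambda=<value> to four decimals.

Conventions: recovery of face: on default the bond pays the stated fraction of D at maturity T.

B0=119.6856 lambda=0.0141

Work the structural quantities from V₀ = 295.7339 against face 240.2741:
d₁ = [ln(V₀/D) + (r + σ²/2)T] / (σ√T)
   = [ln(295.7339/240.2741) + (0.0712 + 0.5·0.2370²)·8.9315] / (0.2370·√8.9315)
   = [0.207680 + 0.886760] / 0.708289 = 1.545187
d₂ = d₁ − σ√T = 1.545187 − 0.708289 = 0.836898
N(d₁) = 0.938850,  N(d₂) = 0.798675,  e^(−rT) = 0.529447
E₀ = V₀·N(d₁) − D·e^(−rT)·N(d₂)
   = 295.7339·0.938850 − 240.2741·0.529447·0.798675 = 176.048310
B₀ = V₀ − E₀ = 295.7339 − 176.048310 = 119.685590
e^(−λT) = (B₀·e^(rT)/D − 0.5)/(1 − 0.5) = (119.6856·1.888764/240.2741 − 0.5)/0.5 = 0.88166671
λ = −ln(0.88166671)/8.9315 = 0.014101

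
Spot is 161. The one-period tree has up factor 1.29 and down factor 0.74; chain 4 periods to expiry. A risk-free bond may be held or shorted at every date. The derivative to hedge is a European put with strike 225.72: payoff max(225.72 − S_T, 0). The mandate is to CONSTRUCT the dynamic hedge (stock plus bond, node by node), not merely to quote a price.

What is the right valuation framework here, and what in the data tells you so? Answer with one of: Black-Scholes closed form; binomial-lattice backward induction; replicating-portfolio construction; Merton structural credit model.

Key observation: the task asks for the hedge itself — share and bond holdings at every node of the 4-period tree on spot 161 with factors 1.29/0.74 — which is exactly what the replicating-portfolio construction produces.

framework: replicating-portfolio construction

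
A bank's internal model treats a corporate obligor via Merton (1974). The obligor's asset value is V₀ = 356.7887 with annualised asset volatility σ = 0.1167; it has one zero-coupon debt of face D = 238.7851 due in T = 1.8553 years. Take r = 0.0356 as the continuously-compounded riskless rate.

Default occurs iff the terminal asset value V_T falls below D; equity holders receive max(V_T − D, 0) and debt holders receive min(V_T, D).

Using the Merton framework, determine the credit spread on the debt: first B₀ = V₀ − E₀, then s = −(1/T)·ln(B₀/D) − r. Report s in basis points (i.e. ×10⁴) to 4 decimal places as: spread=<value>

spread=0.5058

With assets at 356.7887 and a single debt payment of 238.7851 at 1.8553 years:
d₁ = [ln(V₀/D) + (r + σ²/2)T] / (σ√T)
   = [ln(356.7887/238.7851) + (0.0356 + 0.5·0.1167²)·1.8553] / (0.1167·√1.8553)
   = [0.401580 + 0.078682] / 0.158956 = 3.021345
d₂ = d₁ − σ√T = 3.021345 − 0.158956 = 2.862388
N(d₁) = 0.998742,  N(d₂) = 0.997898,  e^(−rT) = 0.936085
E₀ = V₀·N(d₁) − D·e^(−rT)·N(d₂)
   = 356.7887·0.998742 − 238.7851·0.936085·0.997898 = 133.286456
B₀ = V₀ − E₀ = 356.7887 − 133.286456 = 223.502244
spread = −(1/T)·ln(B₀/D) − r = −(1/1.8553)·ln(223.502244/238.7851) − 0.0356 = 0.00005058
in basis points: 0.00005058 × 10⁴ = 0.5058 bp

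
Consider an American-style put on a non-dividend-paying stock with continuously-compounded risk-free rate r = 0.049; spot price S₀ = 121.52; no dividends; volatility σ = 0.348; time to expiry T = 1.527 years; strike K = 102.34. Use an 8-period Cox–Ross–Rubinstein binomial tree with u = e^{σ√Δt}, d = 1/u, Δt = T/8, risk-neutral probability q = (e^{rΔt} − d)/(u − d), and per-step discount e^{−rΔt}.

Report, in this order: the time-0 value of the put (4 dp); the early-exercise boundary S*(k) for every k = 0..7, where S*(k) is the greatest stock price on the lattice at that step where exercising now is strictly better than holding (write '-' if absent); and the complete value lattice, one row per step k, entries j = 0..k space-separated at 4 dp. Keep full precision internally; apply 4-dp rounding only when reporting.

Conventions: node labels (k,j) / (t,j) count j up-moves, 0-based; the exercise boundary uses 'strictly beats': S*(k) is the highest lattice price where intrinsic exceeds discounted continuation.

Δt=0.19087, u=1.16421, d=0.85896, q=0.49285, disc=e^(-rΔt)=0.99069
k=8 terminal: V=max(K-S,0) → 66.3309 53.5343 36.1900 12.6821 0.0000 0.0000 0.0000 0.0000 0.0000
k=7: j=0 S=41.9219 intr=60.4181 cont=59.4654 V=60.4181[EX]; j=1 S=56.8199 intr=45.5201 cont=44.5674 V=45.5201[EX]; j=2 S=77.0121 intr=25.3279 cont=24.3751 V=25.3279[EX]; j=3 S=104.3802 intr=0.0000 cont=6.3719 V=6.3719[hold]; j=4 S=141.4742 intr=0.0000 cont=0.0000 V=0.0000[hold]; j=5 S=191.7504 intr=0.0000 cont=0.0000 V=0.0000[hold]; j=6 S=259.8934 intr=0.0000 cont=0.0000 V=0.0000[hold]; j=7 S=352.2527 intr=0.0000 cont=0.0000 V=0.0000[hold]  S*(7)=77.0121
k=6: j=0 S=48.8057 intr=53.5343 cont=52.5816 V=53.5343[EX]; j=1 S=66.1500 intr=36.1900 cont=35.2373 V=36.1900[EX]; j=2 S=89.6579 intr=12.6821 cont=15.8366 V=15.8366[hold]; j=3 S=121.5200 intr=0.0000 cont=3.2014 V=3.2014[hold]; j=4 S=164.7050 intr=0.0000 cont=0.0000 V=0.0000[hold]; j=5 S=223.2368 intr=0.0000 cont=0.0000 V=0.0000[hold]; j=6 S=302.5693 intr=0.0000 cont=0.0000 V=0.0000[hold]  S*(6)=66.1500
k=5: j=0 S=56.8199 intr=45.5201 cont=44.5674 V=45.5201[EX]; j=1 S=77.0121 intr=25.3279 cont=25.9154 V=25.9154[hold]; j=2 S=104.3802 intr=0.0000 cont=9.5200 V=9.5200[hold]; j=3 S=141.4742 intr=0.0000 cont=1.6085 V=1.6085[hold]; j=4 S=191.7504 intr=0.0000 cont=0.0000 V=0.0000[hold]; j=5 S=259.8934 intr=0.0000 cont=0.0000 V=0.0000[hold]  S*(5)=56.8199
k=4: j=0 S=66.1500 intr=36.1900 cont=35.5242 V=36.1900[EX]; j=1 S=89.6579 intr=12.6821 cont=17.6689 V=17.6689[hold]; j=2 S=121.5200 intr=0.0000 cont=5.5685 V=5.5685[hold]; j=3 S=164.7050 intr=0.0000 cont=0.8082 V=0.8082[hold]; j=4 S=223.2368 intr=0.0000 cont=0.0000 V=0.0000[hold]  S*(4)=66.1500
k=3: j=0 S=77.0121 intr=25.3279 cont=26.8100 V=26.8100[hold]; j=1 S=104.3802 intr=0.0000 cont=11.5963 V=11.5963[hold]; j=2 S=141.4742 intr=0.0000 cont=3.1924 V=3.1924[hold]; j=3 S=191.7504 intr=0.0000 cont=0.4060 V=0.4060[hold]  S*(3)=-
k=2: j=0 S=89.6579 intr=12.6821 cont=19.1322 V=19.1322[hold]; j=1 S=121.5200 intr=0.0000 cont=7.3850 V=7.3850[hold]; j=2 S=164.7050 intr=0.0000 cont=1.8022 V=1.8022[hold]  S*(2)=-
k=1: j=0 S=104.3802 intr=0.0000 cont=13.2184 V=13.2184[hold]; j=1 S=141.4742 intr=0.0000 cont=4.5904 V=4.5904[hold]  S*(1)=-
k=0: j=0 S=121.5200 intr=0.0000 cont=8.8827 V=8.8827[hold]  S*(0)=-

price = 8.8827
boundary = - - - - 66.1500 56.8199 66.1500 77.0121
tree:
8.8827
13.2184 4.5904
19.1322 7.3850 1.8022
26.8100 11.5963 3.1924 0.4060
36.1900 17.6689 5.5685 0.8082 0.0000
45.5201 25.9154 9.5200 1.6085 0.0000 0.0000
53.5343 36.1900 15.8366 3.2014 0.0000 0.0000 0.0000
60.4181 45.5201 25.3279 6.3719 0.0000 0.0000 0.0000 0.0000
66.3309 53.5343 36.1900 12.6821 0.0000 0.0000 0.0000 0.0000 0.0000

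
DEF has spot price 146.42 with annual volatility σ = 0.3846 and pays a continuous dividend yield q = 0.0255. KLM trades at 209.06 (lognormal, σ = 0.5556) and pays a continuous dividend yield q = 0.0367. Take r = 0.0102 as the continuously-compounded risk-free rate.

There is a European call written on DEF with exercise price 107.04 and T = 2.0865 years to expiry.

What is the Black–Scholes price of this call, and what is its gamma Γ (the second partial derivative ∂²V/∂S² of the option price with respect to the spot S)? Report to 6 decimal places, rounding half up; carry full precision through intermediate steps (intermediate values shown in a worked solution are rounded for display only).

price = 46.912201
Γ = 0.003419

σ√T = 0.3846·√2.0865 = 0.555544
d₁ = (ln(S/K) + (r−q+σ²/2)T) / (σ√T) = (ln(146.42/107.04) + (0.0102−0.0255+0.3846²/2)·2.0865) / 0.555544 = (0.313277 + 0.122391) / 0.555544 = 0.784218
d₂ = d₁ − σ√T = 0.784218 − 0.555544 = 0.228674
e^{−rT} = 0.978943
e^{−qT} = 0.948185
N(d₁) = 0.783544,  N(d₂) = 0.590439
Call price V = S·e^{−qT}·N(d₁) − K·e^{−rT}·N(d₂) = 108.781942 − 61.869741 = 46.912201
φ(d₁) = (1/√(2π))·e^{−d₁²/2} = 0.293336
Γ = e^{−qT}·φ(d₁) / (S·σ·√T) = 0.003419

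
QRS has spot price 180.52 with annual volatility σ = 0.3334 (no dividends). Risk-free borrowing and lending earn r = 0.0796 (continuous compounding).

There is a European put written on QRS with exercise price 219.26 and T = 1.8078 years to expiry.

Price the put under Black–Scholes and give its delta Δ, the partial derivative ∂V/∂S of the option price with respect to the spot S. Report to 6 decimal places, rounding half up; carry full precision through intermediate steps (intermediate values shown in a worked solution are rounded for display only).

price = 37.725786
Δ = -0.455632

σ√T = 0.3334·√1.8078 = 0.448271
d₁ = (ln(S/K) + (r+σ²/2)T) / (σ√T) = (ln(180.52/219.26) + (0.0796+0.3334²/2)·1.8078) / 0.448271 = (-0.194417 + 0.244374) / 0.448271 = 0.111445
d₂ = d₁ − σ√T = 0.111445 − 0.448271 = -0.336826
e^{−rT} = 0.865974
N(−d₁) = 0.455632,  N(−d₂) = 0.631876
Put price V = K·e^{−rT}·N(−d₂) − S·N(−d₁) = 119.976404 − 82.250618 = 37.725786
Δ = −N(−d₁) = -0.455632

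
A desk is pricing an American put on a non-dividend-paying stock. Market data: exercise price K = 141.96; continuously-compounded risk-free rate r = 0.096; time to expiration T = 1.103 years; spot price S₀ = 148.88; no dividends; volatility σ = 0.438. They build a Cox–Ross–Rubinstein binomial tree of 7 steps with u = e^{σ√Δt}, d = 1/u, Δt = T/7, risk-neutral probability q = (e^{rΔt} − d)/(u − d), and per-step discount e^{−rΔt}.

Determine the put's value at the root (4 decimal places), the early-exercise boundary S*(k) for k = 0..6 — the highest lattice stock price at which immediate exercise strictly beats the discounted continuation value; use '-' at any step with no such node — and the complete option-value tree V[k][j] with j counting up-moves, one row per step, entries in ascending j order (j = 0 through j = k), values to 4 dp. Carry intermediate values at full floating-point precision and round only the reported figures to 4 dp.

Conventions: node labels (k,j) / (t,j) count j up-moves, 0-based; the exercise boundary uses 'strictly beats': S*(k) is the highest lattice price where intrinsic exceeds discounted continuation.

price = 18.0120
boundary = - - - 88.3711 74.2680 88.3711 105.1523
tree:
18.0120
26.7758 9.8060
38.5722 15.8072 4.1096
53.5889 24.7460 7.3591 0.9887
67.6920 37.3190 12.9397 2.0085 0.0000
79.5445 53.5889 22.2028 4.0803 0.0000 0.0000
89.5054 67.6920 36.8077 8.2892 0.0000 0.0000 0.0000
97.8766 79.5445 53.5889 16.8397 0.0000 0.0000 0.0000 0.0000

params: Δt=0.15757 u=1.18990 d=0.84041 q=0.50026 e^(-rΔt)=0.98499
t_7 payoffs: 97.8766 79.5445 53.5889 16.8397 0.0000 0.0000 0.0000 0.0000
t_6: node(6,0) S=52.4546 payoff=89.5054 vs cont=87.3741 → 89.5054 [stop]  node(6,1) S=74.2680 payoff=67.6920 vs cont=65.5608 → 67.6920 [stop]  node(6,2) S=105.1523 payoff=36.8077 vs cont=34.6764 → 36.8077 [stop]  node(6,3) S=148.8800 payoff=0.0000 vs cont=8.2892 → 8.2892 [wait]  node(6,4) S=210.7919 payoff=0.0000 vs cont=0.0000 → 0.0000 [wait]  node(6,5) S=298.4498 payoff=0.0000 vs cont=0.0000 → 0.0000 [wait]  node(6,6) S=422.5603 payoff=0.0000 vs cont=0.0000 → 0.0000 [wait]  ⇒ S*(6)=105.1523
t_5: node(5,0) S=62.4155 payoff=79.5445 vs cont=77.4132 → 79.5445 [stop]  node(5,1) S=88.3711 payoff=53.5889 vs cont=51.4577 → 53.5889 [stop]  node(5,2) S=125.1203 payoff=16.8397 vs cont=22.2028 → 22.2028 [wait]  node(5,3) S=177.1516 payoff=0.0000 vs cont=4.0803 → 4.0803 [wait]  node(5,4) S=250.8202 payoff=0.0000 vs cont=0.0000 → 0.0000 [wait]  node(5,5) S=355.1240 payoff=0.0000 vs cont=0.0000 → 0.0000 [wait]  ⇒ S*(5)=88.3711
t_4: node(4,0) S=74.2680 payoff=67.6920 vs cont=65.5608 → 67.6920 [stop]  node(4,1) S=105.1523 payoff=36.8077 vs cont=37.3190 → 37.3190 [wait]  node(4,2) S=148.8800 payoff=0.0000 vs cont=12.9397 → 12.9397 [wait]  node(4,3) S=210.7919 payoff=0.0000 vs cont=2.0085 → 2.0085 [wait]  node(4,4) S=298.4498 payoff=0.0000 vs cont=0.0000 → 0.0000 [wait]  ⇒ S*(4)=74.2680
t_3: node(3,0) S=88.3711 payoff=53.5889 vs cont=51.7096 → 53.5889 [stop]  node(3,1) S=125.1203 payoff=16.8397 vs cont=24.7460 → 24.7460 [wait]  node(3,2) S=177.1516 payoff=0.0000 vs cont=7.3591 → 7.3591 [wait]  node(3,3) S=250.8202 payoff=0.0000 vs cont=0.9887 → 0.9887 [wait]  ⇒ S*(3)=88.3711
t_2: node(2,0) S=105.1523 payoff=36.8077 vs cont=38.5722 → 38.5722 [wait]  node(2,1) S=148.8800 payoff=0.0000 vs cont=15.8072 → 15.8072 [wait]  node(2,2) S=210.7919 payoff=0.0000 vs cont=4.1096 → 4.1096 [wait]  ⇒ S*(2)=-
t_1: node(1,0) S=125.1203 payoff=16.8397 vs cont=26.7758 → 26.7758 [wait]  node(1,1) S=177.1516 payoff=0.0000 vs cont=9.8060 → 9.8060 [wait]  ⇒ S*(1)=-
t_0: node(0,0) S=148.8800 payoff=0.0000 vs cont=18.0120 → 18.0120 [wait]  ⇒ S*(0)=-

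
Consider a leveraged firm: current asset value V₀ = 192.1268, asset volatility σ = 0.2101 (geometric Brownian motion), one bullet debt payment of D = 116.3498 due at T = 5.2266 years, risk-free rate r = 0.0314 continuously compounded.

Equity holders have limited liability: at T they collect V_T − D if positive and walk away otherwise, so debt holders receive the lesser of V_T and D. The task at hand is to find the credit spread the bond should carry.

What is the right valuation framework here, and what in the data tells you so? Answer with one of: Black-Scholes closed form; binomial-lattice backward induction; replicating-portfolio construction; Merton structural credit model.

Key observation: assets follow a GBM and default happens iff V_T < 116.3498; valuing claims on that split (equity as a call, risky debt as the residual) is the structural model's definition.

framework: Merton structural credit model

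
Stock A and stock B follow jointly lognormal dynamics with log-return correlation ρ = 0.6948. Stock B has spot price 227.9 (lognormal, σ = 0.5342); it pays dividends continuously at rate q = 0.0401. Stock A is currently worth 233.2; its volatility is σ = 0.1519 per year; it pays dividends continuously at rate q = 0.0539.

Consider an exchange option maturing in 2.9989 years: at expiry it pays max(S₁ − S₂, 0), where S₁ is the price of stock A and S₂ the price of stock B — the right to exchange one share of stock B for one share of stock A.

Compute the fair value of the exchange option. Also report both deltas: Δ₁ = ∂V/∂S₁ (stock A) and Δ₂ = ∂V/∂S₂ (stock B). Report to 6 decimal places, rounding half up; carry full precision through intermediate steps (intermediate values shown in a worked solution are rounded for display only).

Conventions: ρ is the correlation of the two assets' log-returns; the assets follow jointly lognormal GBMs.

exchange price = 57.905069
Δ1 = 0.544654
Δ2 = -0.303240

σ_eff = √(σ₁² + σ₂² − 2ρσ₁σ₂) = √(0.1519² + 0.5342² − 2·0.6948·0.1519·0.5342) = 0.442362
d₁ = (ln(S₁/S₂) + (q₂ − q₁ + σ_eff²/2)T) / (σ_eff√T) = (ln(233.2/227.9) + (0.0401 − 0.0539 + 0.097842)·2.9989) / 0.766053 = 0.359013
d₂ = d₁ − σ_eff√T = 0.359013 − 0.766053 = -0.407040
N(d₁) = 0.640207,  N(d₂) = 0.341989
V = S₁·e^{−q₁T}·N(d₁) − S₂·e^{−q₂T}·N(d₂) = 127.013424 − 69.108355 = 57.905069
Key observation: the rate r is irrelevant here: denominating values in stock B turns the exchange into a ratio option on S₁/S₂, and discounting at r drops out.
Δ₁ = e^{−q₁T}·N(d₁) = 0.544654;  Δ₂ = −e^{−q₂T}·N(d₂) = -0.303240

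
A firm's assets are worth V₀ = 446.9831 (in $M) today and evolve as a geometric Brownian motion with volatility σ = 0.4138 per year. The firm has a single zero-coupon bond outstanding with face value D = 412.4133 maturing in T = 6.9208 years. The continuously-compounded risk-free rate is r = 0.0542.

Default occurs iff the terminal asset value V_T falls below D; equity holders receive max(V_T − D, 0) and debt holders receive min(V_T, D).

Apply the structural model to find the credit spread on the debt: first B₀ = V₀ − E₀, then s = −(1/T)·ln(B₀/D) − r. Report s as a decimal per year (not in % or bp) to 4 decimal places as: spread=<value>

spread=0.0485

Apply the equity-as-call identities (strike 412.4133, horizon 6.9208 years):
d₁ = [ln(V₀/D) + (r + σ²/2)T] / (σ√T)
   = [ln(446.9831/412.4133) + (0.0542 + 0.5·0.4138²)·6.9208] / (0.4138·√6.9208)
   = [0.080495 + 0.967633] / 1.088601 = 0.962821
d₂ = d₁ − σ√T = 0.962821 − 1.088601 = -0.125780
N(d₁) = 0.832181,  N(d₂) = 0.449953,  e^(−rT) = 0.687215
E₀ = V₀·N(d₁) − D·e^(−rT)·N(d₂)
   = 446.9831·0.832181 − 412.4133·0.687215·0.449953 = 244.446705
B₀ = V₀ − E₀ = 446.9831 − 244.446705 = 202.536395
spread = −(1/T)·ln(B₀/D) − r = −(1/6.9208)·ln(202.536395/412.4133) − 0.0542 = 0.04854916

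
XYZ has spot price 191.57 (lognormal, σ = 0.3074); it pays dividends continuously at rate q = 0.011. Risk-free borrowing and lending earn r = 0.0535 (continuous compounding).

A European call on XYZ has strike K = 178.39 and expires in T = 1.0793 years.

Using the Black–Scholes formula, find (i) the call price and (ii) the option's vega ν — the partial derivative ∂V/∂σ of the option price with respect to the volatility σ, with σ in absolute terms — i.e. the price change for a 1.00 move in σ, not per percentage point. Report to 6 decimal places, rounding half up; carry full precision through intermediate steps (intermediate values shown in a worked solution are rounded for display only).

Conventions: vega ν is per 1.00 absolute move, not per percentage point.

price = 34.648045
ν = 68.305488

σ√T = 0.3074·√1.0793 = 0.319356
d₁ = (ln(S/K) + (r−q+σ²/2)T) / (σ√T) = (ln(191.57/178.39) + (0.0535−0.011+0.3074²/2)·1.0793) / 0.319356 = (0.071281 + 0.096864) / 0.319356 = 0.526514
d₂ = d₁ − σ√T = 0.526514 − 0.319356 = 0.207158
e^{−rT} = 0.943893
e^{−qT} = 0.988198
N(d₁) = 0.700735,  N(d₂) = 0.582057
Call price V = S·e^{−qT}·N(d₁) − K·e^{−rT}·N(d₂) = 132.655407 − 98.007362 = 34.648045
φ(d₁) = (1/√(2π))·e^{−d₁²/2} = 0.347307
ν = S·e^{−qT}·φ(d₁)·√T = 68.305488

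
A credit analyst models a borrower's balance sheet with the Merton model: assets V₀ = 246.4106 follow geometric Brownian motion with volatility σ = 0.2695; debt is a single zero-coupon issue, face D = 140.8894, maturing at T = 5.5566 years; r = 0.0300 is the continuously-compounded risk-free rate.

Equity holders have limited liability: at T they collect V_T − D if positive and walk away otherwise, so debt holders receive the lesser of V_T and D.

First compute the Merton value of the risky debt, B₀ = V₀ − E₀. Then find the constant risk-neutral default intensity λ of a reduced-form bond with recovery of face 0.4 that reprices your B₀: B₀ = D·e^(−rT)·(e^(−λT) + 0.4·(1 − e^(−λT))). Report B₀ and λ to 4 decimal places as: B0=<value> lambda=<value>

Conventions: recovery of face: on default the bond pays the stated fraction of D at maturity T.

Apply the equity-as-call identities (strike 140.8894, horizon 5.5566 years):
d₁ = [ln(V₀/D) + (r + σ²/2)T] / (σ√T)
   = [ln(246.4106/140.8894) + (0.0300 + 0.5·0.2695²)·5.5566] / (0.2695·√5.5566)
   = [0.559024 + 0.368487] / 0.635277 = 1.460009
d₂ = d₁ − σ√T = 1.460009 − 0.635277 = 0.824732
N(d₁) = 0.927856,  N(d₂) = 0.795238,  e^(−rT) = 0.846455
E₀ = V₀·N(d₁) − D·e^(−rT)·N(d₂)
   = 246.4106·0.927856 − 140.8894·0.846455·0.795238 = 133.796246
B₀ = V₀ − E₀ = 246.4106 − 133.796246 = 112.614354
e^(−λT) = (B₀·e^(rT)/D − 0.4)/(1 − 0.4) = (112.6144·1.181397/140.8894 − 0.4)/0.6 = 0.90717261
λ = −ln(0.90717261)/5.5566 = 0.017533

B0=112.6144 lambda=0.0175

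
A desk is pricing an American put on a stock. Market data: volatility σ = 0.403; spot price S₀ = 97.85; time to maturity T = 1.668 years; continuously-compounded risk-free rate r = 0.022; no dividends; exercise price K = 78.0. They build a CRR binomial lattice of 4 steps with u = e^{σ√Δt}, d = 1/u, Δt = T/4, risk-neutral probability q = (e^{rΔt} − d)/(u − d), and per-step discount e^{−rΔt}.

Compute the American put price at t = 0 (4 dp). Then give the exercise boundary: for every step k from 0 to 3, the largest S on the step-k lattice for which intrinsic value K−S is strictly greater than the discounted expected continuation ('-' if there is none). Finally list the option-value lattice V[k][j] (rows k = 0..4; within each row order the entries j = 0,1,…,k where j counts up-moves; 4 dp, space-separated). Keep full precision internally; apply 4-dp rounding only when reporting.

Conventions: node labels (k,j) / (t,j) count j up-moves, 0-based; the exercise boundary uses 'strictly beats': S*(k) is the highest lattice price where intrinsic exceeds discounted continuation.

Δt=0.41700  u=1.29724  d=0.77087  q=0.45281  discount=0.99087
step 4 (expiry): payoffs max(K−S,0) = 43.4476 19.8540 0.0000 0.0000 0.0000
step 3: (k=3,j=0): S=44.8228, K−S=33.1772, hold=32.4649 ⇒ V=33.1772 exercise | (k=3,j=1): S=75.4293, K−S=2.5707, hold=10.7646 ⇒ V=10.7646 continue | (k=3,j=2): S=126.9350, K−S=0.0000, hold=0.0000 ⇒ V=0.0000 continue | (k=3,j=3): S=213.6104, K−S=0.0000, hold=0.0000 ⇒ V=0.0000 continue  boundary S*=44.8228
step 2: (k=2,j=0): S=58.1460, K−S=19.8540, hold=22.8182 ⇒ V=22.8182 continue | (k=2,j=1): S=97.8500, K−S=0.0000, hold=5.8365 ⇒ V=5.8365 continue | (k=2,j=2): S=164.6652, K−S=0.0000, hold=0.0000 ⇒ V=0.0000 continue  boundary S*=-
step 1: (k=1,j=0): S=75.4293, K−S=2.5707, hold=14.9905 ⇒ V=14.9905 continue | (k=1,j=1): S=126.9350, K−S=0.0000, hold=3.1645 ⇒ V=3.1645 continue  boundary S*=-
step 0: (k=0,j=0): S=97.8500, K−S=0.0000, hold=9.5475 ⇒ V=9.5475 continue  boundary S*=-

price = 9.5475
boundary = - - - 44.8228
tree:
9.5475
14.9905 3.1645
22.8182 5.8365 0.0000
33.1772 10.7646 0.0000 0.0000
43.4476 19.8540 0.0000 0.0000 0.0000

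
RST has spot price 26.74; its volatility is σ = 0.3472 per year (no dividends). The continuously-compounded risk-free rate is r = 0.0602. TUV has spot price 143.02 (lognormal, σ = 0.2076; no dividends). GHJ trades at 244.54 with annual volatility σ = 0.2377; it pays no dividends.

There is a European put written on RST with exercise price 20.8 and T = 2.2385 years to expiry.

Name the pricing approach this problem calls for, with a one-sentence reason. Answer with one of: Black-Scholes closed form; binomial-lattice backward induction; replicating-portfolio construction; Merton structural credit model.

Key observation: a European-exercise option on RST struck at 20.8 — a GBM underlying with constant parameters — admits an analytic price: the data contain no early exercise, no discrete tree, no debt structure.

framework: Black-Scholes closed form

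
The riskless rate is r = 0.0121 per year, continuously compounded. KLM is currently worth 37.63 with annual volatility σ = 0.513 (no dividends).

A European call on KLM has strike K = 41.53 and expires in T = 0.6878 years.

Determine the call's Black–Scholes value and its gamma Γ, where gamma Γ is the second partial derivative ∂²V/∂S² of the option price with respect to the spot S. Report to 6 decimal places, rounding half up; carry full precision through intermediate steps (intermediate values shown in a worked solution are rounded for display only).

price = 5.007280
Γ = 0.024919

σ√T = 0.513·√0.6878 = 0.425450
d₁ = (ln(S/K) + (r+σ²/2)T) / (σ√T) = (ln(37.63/41.53) + (0.0121+0.513²/2)·0.6878) / 0.425450 = (-0.098614 + 0.098826) / 0.425450 = 0.000498
d₂ = d₁ − σ√T = 0.000498 − 0.425450 = -0.424952
e^{−rT} = 0.991712
N(d₁) = 0.500199,  N(d₂) = 0.335436
Call price V = S·N(d₁) − K·e^{−rT}·N(d₂) = 18.822472 − 13.815192 = 5.007280
φ(d₁) = (1/√(2π))·e^{−d₁²/2} = 0.398942
Γ = φ(d₁) / (S·σ·√T) = 0.024919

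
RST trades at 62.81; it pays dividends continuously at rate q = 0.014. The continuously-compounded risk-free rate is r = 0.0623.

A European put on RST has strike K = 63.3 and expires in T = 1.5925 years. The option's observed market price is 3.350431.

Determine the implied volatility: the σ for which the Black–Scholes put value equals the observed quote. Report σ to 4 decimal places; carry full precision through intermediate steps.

At σ = 0.1725 the Black–Scholes value reproduces the quote:
σ√T = 0.1725·√1.5925 = 0.217685
d₁ = (ln(S/K) + (r−q+σ²/2)T) / (σ√T) = (ln(62.81/63.3) + (0.0623−0.014+0.1725²/2)·1.5925) / 0.217685 = (-0.007771 + 0.100611) / 0.217685 = 0.426488
d₂ = d₁ − σ√T = 0.426488 − 0.217685 = 0.208803
e^{−rT} = 0.905550
e^{−qT} = 0.977952
N(−d₁) = 0.334876,  N(−d₂) = 0.417301
V = K·e^{−rT}·N(−d₂) − S·e^{−qT}·N(−d₁) = 23.920245 − 20.569814 = 3.350431 (equal to the quote); since ∂V/∂σ > 0 for all σ, the implied volatility is unique

sigma = 0.1725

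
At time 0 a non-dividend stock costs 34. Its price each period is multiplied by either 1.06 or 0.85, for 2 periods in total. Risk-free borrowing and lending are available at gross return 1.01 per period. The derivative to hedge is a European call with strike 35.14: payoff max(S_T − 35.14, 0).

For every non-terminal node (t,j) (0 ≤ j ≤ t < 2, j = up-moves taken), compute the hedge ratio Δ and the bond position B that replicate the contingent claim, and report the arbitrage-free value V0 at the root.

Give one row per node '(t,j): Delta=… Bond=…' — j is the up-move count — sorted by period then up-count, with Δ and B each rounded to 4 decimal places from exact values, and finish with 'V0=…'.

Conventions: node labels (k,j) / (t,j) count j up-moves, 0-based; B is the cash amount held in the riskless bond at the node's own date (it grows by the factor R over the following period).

(0,0): Delta=0.3236 Bond=-9.2580
(1,0): Delta=0.0000 Bond=0.0000
(1,1): Delta=0.4046 Bond=-12.2727
V0=1.7427

No-arbitrage ⇒ martingale measure with p* = (R−d)/(u−d) = 0.7619.
At maturity the claim pays: V(2,0)=0.0000, V(2,1)=0.0000, V(2,2)=3.0624
Node (1,0) S=28.9000: V=(p*·0.0000+(1−p*)·0.0000)/1.01=0.0000; Δ=(0.0000−0.0000)/(30.6340−24.5650)=0.0000; B=V−Δ·S=0.0000
Node (1,1) S=36.0400: V=(p*·3.0624+(1−p*)·0.0000)/1.01=2.3102; Δ=(3.0624−0.0000)/(38.2024−30.6340)=0.4046; B=V−Δ·S=-12.2727
Node (0,0) S=34.0000: V=(p*·2.3102+(1−p*)·0.0000)/1.01=1.7427; Δ=(2.3102−0.0000)/(36.0400−28.9000)=0.3236; B=V−Δ·S=-9.2580
Check: Δ(0,0)·S0 + B(0,0) = 1.7427 = V0.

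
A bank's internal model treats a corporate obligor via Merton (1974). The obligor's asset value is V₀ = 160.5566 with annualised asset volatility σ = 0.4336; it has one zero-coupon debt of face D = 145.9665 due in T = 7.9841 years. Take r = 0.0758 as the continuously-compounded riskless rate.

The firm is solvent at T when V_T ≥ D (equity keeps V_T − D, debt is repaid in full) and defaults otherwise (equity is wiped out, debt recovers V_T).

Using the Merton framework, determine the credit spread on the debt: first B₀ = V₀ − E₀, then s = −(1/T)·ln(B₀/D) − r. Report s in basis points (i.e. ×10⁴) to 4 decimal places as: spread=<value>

With assets at 160.5566 and a single debt payment of 145.9665 at 7.9841 years:
d₁ = [ln(V₀/D) + (r + σ²/2)T] / (σ√T)
   = [ln(160.5566/145.9665) + (0.0758 + 0.5·0.4336²)·7.9841] / (0.4336·√7.9841)
   = [0.095269 + 1.355736] / 1.225187 = 1.184314
d₂ = d₁ − σ√T = 1.184314 − 1.225187 = -0.040873
N(d₁) = 0.881856,  N(d₂) = 0.483699,  e^(−rT) = 0.545968
E₀ = V₀·N(d₁) − D·e^(−rT)·N(d₂)
   = 160.5566·0.881856 − 145.9665·0.545968·0.483699 = 103.040313
B₀ = V₀ − E₀ = 160.5566 − 103.040313 = 57.516287
spread = −(1/T)·ln(B₀/D) − r = −(1/7.9841)·ln(57.516287/145.9665) − 0.0758 = 0.04084546
in basis points: 0.04084546 × 10⁴ = 408.4546 bp

spread=408.4546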